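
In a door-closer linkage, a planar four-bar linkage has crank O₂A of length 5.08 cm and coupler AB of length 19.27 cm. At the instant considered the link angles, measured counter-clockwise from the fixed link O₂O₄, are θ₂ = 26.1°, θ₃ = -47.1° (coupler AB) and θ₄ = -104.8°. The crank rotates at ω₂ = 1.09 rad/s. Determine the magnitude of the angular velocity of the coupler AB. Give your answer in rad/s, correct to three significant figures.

ω₂ = 1.09 rad/s
Differentiating the loop-closure r₂e^{iθ₂}+r₃e^{iθ₃}=r₁+r₄e^{iθ₄} gives r₂ω₂e^{iθ₂}+r₃ω₃e^{iθ₃}=r₄ω₄e^{iθ₄}.
Eliminating the other unknown: ω₃ = r₂ω₂ sin(θ₄−θ₂) / [r₃ sin(θ₃−θ₄)].
Numerator sine = -0.75585; denominator sine = +0.84526.
Result = 0.0508·1.09·(-0.75585) / (0.1927·(+0.84526)) = -0.25695 rad/s; magnitude 0.25695 rad/s.

0.257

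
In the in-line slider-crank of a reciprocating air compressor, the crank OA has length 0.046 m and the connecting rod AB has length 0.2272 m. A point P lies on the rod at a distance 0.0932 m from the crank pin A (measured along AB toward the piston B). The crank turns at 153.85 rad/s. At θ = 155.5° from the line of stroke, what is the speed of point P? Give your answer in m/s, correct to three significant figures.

ω = 153.8 rad/s.  Crank-pin speed |V_A| = rω = 7.0771 m/s, perpendicular to OA.
Rod angle: sinφ = −(r/L) sinθ ⇒ φ = -4.816°; ω_rod = −rω cosθ/√(L²−r²sin²θ) = +28.445 rad/s.
V_P = V_A + ω_rod × AP, with AP = 0.0932 m along the rod.
Components: V_Px = −rω sinθ − a·ω_rod·sinφ = -2.7122 m/s;  V_Py = rω cosθ + a·ω_rod·cosφ = -3.7982 m/s.
|V_P| = √(V_Px² + V_Py²) = 4.6672 m/s.

4.67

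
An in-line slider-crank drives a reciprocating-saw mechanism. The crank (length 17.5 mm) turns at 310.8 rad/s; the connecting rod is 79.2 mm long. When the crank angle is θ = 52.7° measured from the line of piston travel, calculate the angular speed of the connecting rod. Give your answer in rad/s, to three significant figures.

42.3

ω = 310.8 rad/s
The rod makes angle φ with the slider axis where L sinφ = r sinθ; differentiating, L cosφ·φ̇ = r ω cosθ.
L cosφ = √(L² − r² sin²θ) = 0.077967 m.
|ω_rod| = r ω |cosθ| / √(L² − r² sin²θ) = 0.0175·310.8·0.60599/0.077967 = 42.274 rad/s.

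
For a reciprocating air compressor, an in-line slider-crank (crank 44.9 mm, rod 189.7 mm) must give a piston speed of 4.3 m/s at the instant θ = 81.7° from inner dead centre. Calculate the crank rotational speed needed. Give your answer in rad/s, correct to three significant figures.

For an in-line slider-crank, |v_piston| = rω|sinθ|·[1 + r cosθ/√(L² − r² sin²θ)].
With r = 0.0449 m, L = 0.1897 m, θ = 81.7°: the bracketed kinematic factor |dx/dθ| = 0.045991 m.
ω = v/|dx/dθ| = 4.3/0.045991 = 93.496 rad/s.

93.5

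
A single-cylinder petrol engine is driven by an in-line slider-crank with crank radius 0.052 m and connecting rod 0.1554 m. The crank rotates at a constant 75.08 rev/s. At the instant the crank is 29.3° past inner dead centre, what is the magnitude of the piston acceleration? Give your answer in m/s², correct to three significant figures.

ω = 2π·75.1 = 471.7 rad/s
x(θ) = r cosθ + √(L² − r² sin²θ); with ω constant, a = ω²·d²x/dθ².
d²x/dθ² = −r cosθ − r²(cos2θ)/√u − r⁴ sin²2θ/(4u^{3/2}),  u = L² − r² sin²θ = 0.0235016 m².
Substituting r = 0.052 m, L = 0.1554 m, θ = 29.3°: d²x/dθ² = -0.054907 m.
a = ω²·d²x/dθ² = (471.7)²·(-0.054907) = -12219 m/s²;  |a| = 12219 m/s².

12200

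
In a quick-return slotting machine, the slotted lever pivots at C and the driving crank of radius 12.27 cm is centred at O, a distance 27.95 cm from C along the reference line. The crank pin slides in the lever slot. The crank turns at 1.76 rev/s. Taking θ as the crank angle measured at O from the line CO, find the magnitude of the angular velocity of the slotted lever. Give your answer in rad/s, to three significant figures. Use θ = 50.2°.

2.99

ω = 11.06 rad/s (from 1.76 rev/s).
Crank pin A relative to C: A = (d + r cosθ, r sinθ); lever angle φ = atan2(r sinθ, d + r cosθ).
Differentiating tanφ: φ̇ = rω(d cosθ + r)/(d² + r² + 2dr cosθ).
d² + r² + 2dr cosθ = |CA|² = 0.13708 m²;  d cosθ + r = +0.30161 m.
|ω_lever| = |0.1227·11.06·+0.30161| / 0.13708 = 2.9854 rad/s.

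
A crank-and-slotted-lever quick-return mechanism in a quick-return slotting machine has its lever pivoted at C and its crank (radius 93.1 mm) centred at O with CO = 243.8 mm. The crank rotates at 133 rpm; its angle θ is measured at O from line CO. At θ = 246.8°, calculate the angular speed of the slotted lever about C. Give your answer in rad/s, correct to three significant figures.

0.0760

ω = 13.93 rad/s (from 133 rpm).
Crank pin A relative to C: A = (d + r cosθ, r sinθ); lever angle φ = atan2(r sinθ, d + r cosθ).
Differentiating tanφ: φ̇ = rω(d cosθ + r)/(d² + r² + 2dr cosθ).
d² + r² + 2dr cosθ = |CA|² = 0.0502228 m²;  d cosθ + r = -0.002943 m.
|ω_lever| = |0.0931·13.93·-0.002943| / 0.0502228 = 0.075984 rad/s.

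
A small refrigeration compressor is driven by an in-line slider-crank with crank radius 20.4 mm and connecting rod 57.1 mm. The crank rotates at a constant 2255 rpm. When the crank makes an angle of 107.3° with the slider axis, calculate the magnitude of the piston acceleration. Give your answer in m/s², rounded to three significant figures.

689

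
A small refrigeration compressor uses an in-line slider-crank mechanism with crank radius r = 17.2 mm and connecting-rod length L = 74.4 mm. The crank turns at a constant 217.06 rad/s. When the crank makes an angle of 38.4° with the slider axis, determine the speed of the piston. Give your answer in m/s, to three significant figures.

ω = 217.1 rad/s
For an in-line slider-crank, x = r cosθ + √(L² − r² sin²θ), so v = −rω sinθ·[1 + r cosθ/√(L² − r² sin²θ)].
With r = 0.0172 m, L = 0.0744 m, θ = 38.4°: √(L² − r² sin²θ) = 0.073629 m.
v = −0.0172·217.1·0.62115·[1 + 0.0172·0.78369/0.073629] = -2.7436 m/s.
|v| = 2.7436 m/s.

2.74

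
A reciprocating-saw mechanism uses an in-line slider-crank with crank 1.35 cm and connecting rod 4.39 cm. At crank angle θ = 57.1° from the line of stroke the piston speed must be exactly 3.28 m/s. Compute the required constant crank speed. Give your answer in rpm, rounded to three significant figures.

2360

For an in-line slider-crank, |v_piston| = rω|sinθ|·[1 + r cosθ/√(L² − r² sin²θ)].
With r = 0.0135 m, L = 0.0439 m, θ = 57.1°: the bracketed kinematic factor |dx/dθ| = 0.013295 m.
ω = v/|dx/dθ| = 3.28/0.013295 = 246.72 rad/s.
N = 60ω/(2π) = 2356 rpm.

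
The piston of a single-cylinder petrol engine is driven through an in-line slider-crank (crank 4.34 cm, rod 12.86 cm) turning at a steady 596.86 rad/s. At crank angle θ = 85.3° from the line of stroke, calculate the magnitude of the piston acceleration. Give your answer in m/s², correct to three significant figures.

ω = 596.9 rad/s
x(θ) = r cosθ + √(L² − r² sin²θ); with ω constant, a = ω²·d²x/dθ².
d²x/dθ² = −r cosθ − r²(cos2θ)/√u − r⁴ sin²2θ/(4u^{3/2}),  u = L² − r² sin²θ = 0.014667 m².
Substituting r = 0.0434 m, L = 0.1286 m, θ = 85.3°: d²x/dθ² = +0.011774 m.
a = ω²·d²x/dθ² = (596.9)²·(+0.011774) = +4194.6 m/s²;  |a| = 4194.6 m/s².

4190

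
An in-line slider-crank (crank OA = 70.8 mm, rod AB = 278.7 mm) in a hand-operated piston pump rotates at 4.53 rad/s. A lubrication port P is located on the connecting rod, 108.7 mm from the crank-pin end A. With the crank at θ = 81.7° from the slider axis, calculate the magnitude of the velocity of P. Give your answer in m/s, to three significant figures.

0.323

ω = 4.53 rad/s.  Crank-pin speed |V_A| = rω = 0.32072 m/s, perpendicular to OA.
Rod angle: sinφ = −(r/L) sinθ ⇒ φ = -14.559°; ω_rod = −rω cosθ/√(L²−r²sin²θ) = -0.17163 rad/s.
V_P = V_A + ω_rod × AP, with AP = 0.1087 m along the rod.
Components: V_Px = −rω sinθ − a·ω_rod·sinφ = -0.32205 m/s;  V_Py = rω cosθ + a·ω_rod·cosφ = +0.028241 m/s.
|V_P| = √(V_Px² + V_Py²) = 0.32329 m/s.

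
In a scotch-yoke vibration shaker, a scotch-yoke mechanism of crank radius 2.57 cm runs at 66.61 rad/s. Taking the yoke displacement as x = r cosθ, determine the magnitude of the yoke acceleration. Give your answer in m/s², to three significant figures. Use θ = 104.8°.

29.1

ω = 66.61 rad/s
x = r cosθ ⇒ ẍ = −rω² cosθ (ω constant).
|a| = rω²|cosθ| = 0.0257·(66.61)²·|cos 104.8°| = 29.128 m/s².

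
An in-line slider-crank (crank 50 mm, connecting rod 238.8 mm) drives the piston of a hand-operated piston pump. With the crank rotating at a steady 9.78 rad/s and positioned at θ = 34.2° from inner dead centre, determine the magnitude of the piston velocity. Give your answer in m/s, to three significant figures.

ω = 9.78 rad/s
For an in-line slider-crank, x = r cosθ + √(L² − r² sin²θ), so v = −rω sinθ·[1 + r cosθ/√(L² − r² sin²θ)].
With r = 0.05 m, L = 0.2388 m, θ = 34.2°: √(L² − r² sin²θ) = 0.23714 m.
v = −0.05·9.78·0.56208·[1 + 0.05·0.82708/0.23714] = -0.32279 m/s.
|v| = 0.32279 m/s.

0.323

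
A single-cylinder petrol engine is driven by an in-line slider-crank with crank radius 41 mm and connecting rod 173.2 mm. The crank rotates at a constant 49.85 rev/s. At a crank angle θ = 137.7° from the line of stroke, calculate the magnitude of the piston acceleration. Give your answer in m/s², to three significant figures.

ω = 2π·49.9 = 313.2 rad/s
x(θ) = r cosθ + √(L² − r² sin²θ); with ω constant, a = ω²·d²x/dθ².
d²x/dθ² = −r cosθ − r²(cos2θ)/√u − r⁴ sin²2θ/(4u^{3/2}),  u = L² − r² sin²θ = 0.0292368 m².
Substituting r = 0.041 m, L = 0.1732 m, θ = 137.7°: d²x/dθ² = +0.02926 m.
a = ω²·d²x/dθ² = (313.2)²·(+0.02926) = +2870.5 m/s²;  |a| = 2870.5 m/s².

2870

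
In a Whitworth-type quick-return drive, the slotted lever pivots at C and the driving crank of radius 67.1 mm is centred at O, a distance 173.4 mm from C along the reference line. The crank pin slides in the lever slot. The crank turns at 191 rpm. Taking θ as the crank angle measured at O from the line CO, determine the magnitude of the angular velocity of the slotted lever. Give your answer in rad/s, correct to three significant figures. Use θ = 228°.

ω = 20 rad/s (from 191 rpm).
Crank pin A relative to C: A = (d + r cosθ, r sinθ); lever angle φ = atan2(r sinθ, d + r cosθ).
Differentiating tanφ: φ̇ = rω(d cosθ + r)/(d² + r² + 2dr cosθ).
d² + r² + 2dr cosθ = |CA|² = 0.0189991 m²;  d cosθ + r = -0.048927 m.
|ω_lever| = |0.0671·20·-0.048927| / 0.0189991 = 3.4562 rad/s.

3.46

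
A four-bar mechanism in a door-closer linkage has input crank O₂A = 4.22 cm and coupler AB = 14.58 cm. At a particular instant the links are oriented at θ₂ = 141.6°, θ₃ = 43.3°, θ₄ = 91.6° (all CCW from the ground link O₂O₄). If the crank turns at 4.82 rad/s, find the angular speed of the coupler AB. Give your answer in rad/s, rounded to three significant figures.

ω₂ = 4.82 rad/s
Differentiating the loop-closure r₂e^{iθ₂}+r₃e^{iθ₃}=r₁+r₄e^{iθ₄} gives r₂ω₂e^{iθ₂}+r₃ω₃e^{iθ₃}=r₄ω₄e^{iθ₄}.
Eliminating the other unknown: ω₃ = r₂ω₂ sin(θ₄−θ₂) / [r₃ sin(θ₃−θ₄)].
Numerator sine = -0.76604; denominator sine = -0.74664.
Result = 0.0422·4.82·(-0.76604) / (0.1458·(-0.74664)) = +1.4313 rad/s; magnitude 1.4313 rad/s.

1.43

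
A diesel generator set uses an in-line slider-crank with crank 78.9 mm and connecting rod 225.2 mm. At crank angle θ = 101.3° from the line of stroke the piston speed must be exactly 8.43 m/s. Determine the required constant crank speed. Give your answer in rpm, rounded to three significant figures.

For an in-line slider-crank, |v_piston| = rω|sinθ|·[1 + r cosθ/√(L² − r² sin²θ)].
With r = 0.0789 m, L = 0.2252 m, θ = 101.3°: the bracketed kinematic factor |dx/dθ| = 0.071715 m.
ω = v/|dx/dθ| = 8.43/0.071715 = 117.55 rad/s.
N = 60ω/(2π) = 1122.5 rpm.

1120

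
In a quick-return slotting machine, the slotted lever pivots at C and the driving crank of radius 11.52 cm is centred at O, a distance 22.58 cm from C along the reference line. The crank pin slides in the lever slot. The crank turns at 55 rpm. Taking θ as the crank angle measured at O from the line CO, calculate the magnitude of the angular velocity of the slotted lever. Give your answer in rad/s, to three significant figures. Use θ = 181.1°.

ω = 5.76 rad/s (from 55 rpm).
Crank pin A relative to C: A = (d + r cosθ, r sinθ); lever angle φ = atan2(r sinθ, d + r cosθ).
Differentiating tanφ: φ̇ = rω(d cosθ + r)/(d² + r² + 2dr cosθ).
d² + r² + 2dr cosθ = |CA|² = 0.0122419 m²;  d cosθ + r = -0.11056 m.
|ω_lever| = |0.1152·5.76·-0.11056| / 0.0122419 = 5.9922 rad/s.

5.99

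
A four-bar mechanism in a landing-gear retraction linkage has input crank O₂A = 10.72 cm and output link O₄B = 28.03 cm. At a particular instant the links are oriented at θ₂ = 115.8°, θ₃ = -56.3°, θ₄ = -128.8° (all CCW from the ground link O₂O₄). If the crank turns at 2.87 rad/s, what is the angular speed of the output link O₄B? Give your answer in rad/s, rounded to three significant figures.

0.158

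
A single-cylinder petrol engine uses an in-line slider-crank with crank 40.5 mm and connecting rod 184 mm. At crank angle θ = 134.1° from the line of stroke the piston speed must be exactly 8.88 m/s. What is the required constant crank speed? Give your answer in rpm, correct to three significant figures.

For an in-line slider-crank, |v_piston| = rω|sinθ|·[1 + r cosθ/√(L² − r² sin²θ)].
With r = 0.0405 m, L = 0.184 m, θ = 134.1°: the bracketed kinematic factor |dx/dθ| = 0.024572 m.
ω = v/|dx/dθ| = 8.88/0.024572 = 361.38 rad/s.
N = 60ω/(2π) = 3450.9 rpm.

3450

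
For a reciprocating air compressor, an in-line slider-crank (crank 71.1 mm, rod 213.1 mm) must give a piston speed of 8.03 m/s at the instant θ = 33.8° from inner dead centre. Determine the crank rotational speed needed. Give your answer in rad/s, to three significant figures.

158

For an in-line slider-crank, |v_piston| = rω|sinθ|·[1 + r cosθ/√(L² − r² sin²θ)].
With r = 0.0711 m, L = 0.2131 m, θ = 33.8°: the bracketed kinematic factor |dx/dθ| = 0.050713 m.
ω = v/|dx/dθ| = 8.03/0.050713 = 158.34 rad/s.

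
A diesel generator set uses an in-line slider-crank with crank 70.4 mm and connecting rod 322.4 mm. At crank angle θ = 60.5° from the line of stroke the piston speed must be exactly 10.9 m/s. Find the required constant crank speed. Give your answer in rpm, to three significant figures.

For an in-line slider-crank, |v_piston| = rω|sinθ|·[1 + r cosθ/√(L² − r² sin²θ)].
With r = 0.0704 m, L = 0.3224 m, θ = 60.5°: the bracketed kinematic factor |dx/dθ| = 0.067984 m.
ω = v/|dx/dθ| = 10.9/0.067984 = 160.33 rad/s.
N = 60ω/(2π) = 1531.1 rpm.

1530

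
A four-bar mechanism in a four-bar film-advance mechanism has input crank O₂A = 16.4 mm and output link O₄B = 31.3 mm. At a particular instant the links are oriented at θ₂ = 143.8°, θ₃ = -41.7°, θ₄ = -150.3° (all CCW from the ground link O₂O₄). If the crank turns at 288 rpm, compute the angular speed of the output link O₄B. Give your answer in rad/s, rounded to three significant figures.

1.60

ω₂ = 30.16 rad/s (from 288 rpm).
Differentiating the loop-closure r₂e^{iθ₂}+r₃e^{iθ₃}=r₁+r₄e^{iθ₄} gives r₂ω₂e^{iθ₂}+r₃ω₃e^{iθ₃}=r₄ω₄e^{iθ₄}.
Eliminating the other unknown: ω₄ = r₂ω₂ sin(θ₂−θ₃) / [r₄ sin(θ₄−θ₃)].
Numerator sine = -0.09585; denominator sine = -0.94777.
Result = 0.0164·30.16·(-0.09585) / (0.0313·(-0.94777)) = +1.5981 rad/s; magnitude 1.5981 rad/s.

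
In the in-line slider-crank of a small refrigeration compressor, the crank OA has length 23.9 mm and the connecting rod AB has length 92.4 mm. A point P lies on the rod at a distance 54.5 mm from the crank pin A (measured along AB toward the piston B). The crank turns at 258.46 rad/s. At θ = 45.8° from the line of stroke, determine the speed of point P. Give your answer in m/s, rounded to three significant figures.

5.22

ω = 258.5 rad/s.  Crank-pin speed |V_A| = rω = 6.1772 m/s, perpendicular to OA.
Rod angle: sinφ = −(r/L) sinθ ⇒ φ = -10.686°; ω_rod = −rω cosθ/√(L²−r²sin²θ) = -47.43 rad/s.
V_P = V_A + ω_rod × AP, with AP = 0.0545 m along the rod.
Components: V_Px = −rω sinθ − a·ω_rod·sinφ = -4.9078 m/s;  V_Py = rω cosθ + a·ω_rod·cosφ = +1.7664 m/s.
|V_P| = √(V_Px² + V_Py²) = 5.216 m/s.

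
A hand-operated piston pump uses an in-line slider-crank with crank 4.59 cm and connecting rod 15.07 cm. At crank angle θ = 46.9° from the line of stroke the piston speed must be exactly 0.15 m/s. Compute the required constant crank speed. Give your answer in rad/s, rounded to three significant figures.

For an in-line slider-crank, |v_piston| = rω|sinθ|·[1 + r cosθ/√(L² − r² sin²θ)].
With r = 0.0459 m, L = 0.1507 m, θ = 46.9°: the bracketed kinematic factor |dx/dθ| = 0.040668 m.
ω = v/|dx/dθ| = 0.15/0.040668 = 3.6884 rad/s.

3.69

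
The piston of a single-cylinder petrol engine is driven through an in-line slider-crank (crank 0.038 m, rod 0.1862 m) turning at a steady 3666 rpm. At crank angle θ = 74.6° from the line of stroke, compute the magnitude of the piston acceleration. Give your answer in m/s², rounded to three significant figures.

ω = 2π·3666/60 = 383.9 rad/s
x(θ) = r cosθ + √(L² − r² sin²θ); with ω constant, a = ω²·d²x/dθ².
d²x/dθ² = −r cosθ − r²(cos2θ)/√u − r⁴ sin²2θ/(4u^{3/2}),  u = L² − r² sin²θ = 0.0333283 m².
Substituting r = 0.038 m, L = 0.1862 m, θ = 74.6°: d²x/dθ² = -0.0033195 m.
a = ω²·d²x/dθ² = (383.9)²·(-0.0033195) = -489.23 m/s²;  |a| = 489.23 m/s².

489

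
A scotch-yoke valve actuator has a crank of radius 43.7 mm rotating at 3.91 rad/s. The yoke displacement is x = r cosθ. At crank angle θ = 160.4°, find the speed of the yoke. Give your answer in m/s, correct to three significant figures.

0.0573

ω = 3.91 rad/s
x = r cosθ ⇒ ẋ = −rω sinθ.
|v| = rω|sinθ| = 0.0437·3.91·|sin 160.4°| = 0.057318 m/s.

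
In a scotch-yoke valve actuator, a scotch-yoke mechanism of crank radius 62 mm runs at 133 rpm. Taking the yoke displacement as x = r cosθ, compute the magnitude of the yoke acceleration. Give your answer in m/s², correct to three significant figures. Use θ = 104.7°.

3.05

ω = 13.93 rad/s (from 133 rpm).
x = r cosθ ⇒ ẍ = −rω² cosθ (ω constant).
|a| = rω²|cosθ| = 0.062·(13.93)²·|cos 104.7°| = 3.0519 m/s².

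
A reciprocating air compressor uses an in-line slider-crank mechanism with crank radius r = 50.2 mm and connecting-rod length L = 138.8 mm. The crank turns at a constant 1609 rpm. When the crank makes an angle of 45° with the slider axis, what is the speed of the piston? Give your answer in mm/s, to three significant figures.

ω = 2π·1609/60 = 168.5 rad/s
For an in-line slider-crank, x = r cosθ + √(L² − r² sin²θ), so v = −rω sinθ·[1 + r cosθ/√(L² − r² sin²θ)].
With r = 0.0502 m, L = 0.1388 m, θ = 45°: √(L² − r² sin²θ) = 0.13418 m.
v = −0.0502·168.5·0.70711·[1 + 0.0502·0.70711/0.13418] = -7.5632 m/s.
|v| = 7.5632 m/s = 7563.2 mm/s.

7560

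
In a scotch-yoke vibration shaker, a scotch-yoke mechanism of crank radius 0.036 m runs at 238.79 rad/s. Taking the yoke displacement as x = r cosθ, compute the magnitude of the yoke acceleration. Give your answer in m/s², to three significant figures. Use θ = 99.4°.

335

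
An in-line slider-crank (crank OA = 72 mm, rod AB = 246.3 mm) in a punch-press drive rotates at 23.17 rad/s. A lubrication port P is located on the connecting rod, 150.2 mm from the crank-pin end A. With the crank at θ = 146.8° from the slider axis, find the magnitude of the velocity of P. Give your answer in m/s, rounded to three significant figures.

0.948

ω = 23.17 rad/s.  Crank-pin speed |V_A| = rω = 1.6682 m/s, perpendicular to OA.
Rod angle: sinφ = −(r/L) sinθ ⇒ φ = -9.211°; ω_rod = −rω cosθ/√(L²−r²sin²θ) = +5.7416 rad/s.
V_P = V_A + ω_rod × AP, with AP = 0.1502 m along the rod.
Components: V_Px = −rω sinθ − a·ω_rod·sinφ = -0.77543 m/s;  V_Py = rω cosθ + a·ω_rod·cosφ = -0.54465 m/s.
|V_P| = √(V_Px² + V_Py²) = 0.94759 m/s.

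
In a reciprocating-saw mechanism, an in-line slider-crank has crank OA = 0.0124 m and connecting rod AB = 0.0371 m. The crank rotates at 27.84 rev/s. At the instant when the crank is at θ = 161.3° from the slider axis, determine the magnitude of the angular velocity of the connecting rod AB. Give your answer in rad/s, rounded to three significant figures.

ω = 174.9 rad/s (converted from 27.84 rev/s).
The rod makes angle φ with the slider axis where L sinφ = r sinθ; differentiating, L cosφ·φ̇ = r ω cosθ.
L cosφ = √(L² − r² sin²θ) = 0.036886 m.
|ω_rod| = r ω |cosθ| / √(L² − r² sin²θ) = 0.0124·174.9·0.94721/0.036886 = 55.699 rad/s.

55.7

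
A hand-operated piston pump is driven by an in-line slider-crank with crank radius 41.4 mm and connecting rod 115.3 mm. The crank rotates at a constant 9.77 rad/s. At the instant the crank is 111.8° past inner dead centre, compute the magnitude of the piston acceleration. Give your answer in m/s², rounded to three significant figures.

ω = 9.77 rad/s
x(θ) = r cosθ + √(L² − r² sin²θ); with ω constant, a = ω²·d²x/dθ².
d²x/dθ² = −r cosθ − r²(cos2θ)/√u − r⁴ sin²2θ/(4u^{3/2}),  u = L² − r² sin²θ = 0.0118165 m².
Substituting r = 0.0414 m, L = 0.1153 m, θ = 111.8°: d²x/dθ² = +0.026521 m.
a = ω²·d²x/dθ² = (9.77)²·(+0.026521) = +2.5315 m/s²;  |a| = 2.5315 m/s².

2.53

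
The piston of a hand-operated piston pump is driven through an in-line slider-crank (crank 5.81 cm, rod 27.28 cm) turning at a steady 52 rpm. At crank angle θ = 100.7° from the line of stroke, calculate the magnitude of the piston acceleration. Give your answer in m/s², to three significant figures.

0.669

ω = 2π·52/60 = 5.445 rad/s
x(θ) = r cosθ + √(L² − r² sin²θ); with ω constant, a = ω²·d²x/dθ².
d²x/dθ² = −r cosθ − r²(cos2θ)/√u − r⁴ sin²2θ/(4u^{3/2}),  u = L² − r² sin²θ = 0.0711606 m².
Substituting r = 0.0581 m, L = 0.2728 m, θ = 100.7°: d²x/dθ² = +0.022549 m.
a = ω²·d²x/dθ² = (5.445)²·(+0.022549) = +0.66864 m/s²;  |a| = 0.66864 m/s².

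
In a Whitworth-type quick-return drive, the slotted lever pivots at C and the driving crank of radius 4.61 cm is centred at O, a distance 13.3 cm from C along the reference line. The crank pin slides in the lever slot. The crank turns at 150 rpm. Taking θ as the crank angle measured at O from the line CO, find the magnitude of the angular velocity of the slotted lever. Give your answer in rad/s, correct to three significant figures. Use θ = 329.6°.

ω = 15.71 rad/s (from 150 rpm).
Crank pin A relative to C: A = (d + r cosθ, r sinθ); lever angle φ = atan2(r sinθ, d + r cosθ).
Differentiating tanφ: φ̇ = rω(d cosθ + r)/(d² + r² + 2dr cosθ).
d² + r² + 2dr cosθ = |CA|² = 0.0303909 m²;  d cosθ + r = +0.16081 m.
|ω_lever| = |0.0461·15.71·+0.16081| / 0.0303909 = 3.8318 rad/s.

3.83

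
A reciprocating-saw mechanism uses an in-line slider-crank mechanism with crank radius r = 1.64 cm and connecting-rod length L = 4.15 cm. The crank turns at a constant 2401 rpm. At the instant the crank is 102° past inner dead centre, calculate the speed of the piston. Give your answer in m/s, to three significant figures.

3.67

ω = 2π·2401/60 = 251.4 rad/s
For an in-line slider-crank, x = r cosθ + √(L² − r² sin²θ), so v = −rω sinθ·[1 + r cosθ/√(L² − r² sin²θ)].
With r = 0.0164 m, L = 0.0415 m, θ = 102°: √(L² − r² sin²θ) = 0.038274 m.
v = −0.0164·251.4·0.97815·[1 + 0.0164·-0.20791/0.038274] = -3.6741 m/s.
|v| = 3.6741 m/s.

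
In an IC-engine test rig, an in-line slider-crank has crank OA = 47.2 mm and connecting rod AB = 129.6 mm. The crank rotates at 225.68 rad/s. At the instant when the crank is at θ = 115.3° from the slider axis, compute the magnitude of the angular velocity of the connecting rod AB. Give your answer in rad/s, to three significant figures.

ω = 225.7 rad/s
The rod makes angle φ with the slider axis where L sinφ = r sinθ; differentiating, L cosφ·φ̇ = r ω cosθ.
L cosφ = √(L² − r² sin²θ) = 0.12237 m.
|ω_rod| = r ω |cosθ| / √(L² − r² sin²θ) = 0.0472·225.7·0.42736/0.12237 = 37.2 rad/s.

37.2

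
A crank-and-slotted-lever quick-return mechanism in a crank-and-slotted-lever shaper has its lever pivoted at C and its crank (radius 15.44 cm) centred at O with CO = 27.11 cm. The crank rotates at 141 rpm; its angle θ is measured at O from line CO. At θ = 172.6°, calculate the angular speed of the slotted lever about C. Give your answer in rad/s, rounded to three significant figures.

ω = 14.77 rad/s (from 141 rpm).
Crank pin A relative to C: A = (d + r cosθ, r sinθ); lever angle φ = atan2(r sinθ, d + r cosθ).
Differentiating tanφ: φ̇ = rω(d cosθ + r)/(d² + r² + 2dr cosθ).
d² + r² + 2dr cosθ = |CA|² = 0.0143161 m²;  d cosθ + r = -0.11444 m.
|ω_lever| = |0.1544·14.77·-0.11444| / 0.0143161 = 18.224 rad/s.

18.2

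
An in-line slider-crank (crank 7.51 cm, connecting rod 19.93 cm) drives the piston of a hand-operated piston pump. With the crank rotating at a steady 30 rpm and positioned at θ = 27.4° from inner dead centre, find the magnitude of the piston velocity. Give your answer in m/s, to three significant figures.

ω = 2π·30/60 = 3.142 rad/s
For an in-line slider-crank, x = r cosθ + √(L² − r² sin²θ), so v = −rω sinθ·[1 + r cosθ/√(L² − r² sin²θ)].
With r = 0.0751 m, L = 0.1993 m, θ = 27.4°: √(L² − r² sin²θ) = 0.19628 m.
v = −0.0751·3.142·0.46020·[1 + 0.0751·0.88782/0.19628] = -0.14546 m/s.
|v| = 0.14546 m/s.

0.145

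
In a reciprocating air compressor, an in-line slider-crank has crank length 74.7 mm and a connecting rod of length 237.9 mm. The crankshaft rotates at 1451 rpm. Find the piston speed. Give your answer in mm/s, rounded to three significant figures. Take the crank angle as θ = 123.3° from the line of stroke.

ω = 2π·1451/60 = 151.9 rad/s
For an in-line slider-crank, x = r cosθ + √(L² − r² sin²θ), so v = −rω sinθ·[1 + r cosθ/√(L² − r² sin²θ)].
With r = 0.0747 m, L = 0.2379 m, θ = 123.3°: √(L² − r² sin²θ) = 0.22956 m.
v = −0.0747·151.9·0.83581·[1 + 0.0747·-0.54902/0.22956] = -7.792 m/s.
|v| = 7.792 m/s = 7792 mm/s.

7790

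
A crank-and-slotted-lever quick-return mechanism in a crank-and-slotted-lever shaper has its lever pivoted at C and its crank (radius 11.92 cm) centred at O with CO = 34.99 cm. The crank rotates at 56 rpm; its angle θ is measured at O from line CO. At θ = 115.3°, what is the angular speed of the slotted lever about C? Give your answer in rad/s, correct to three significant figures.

ω = 5.864 rad/s (from 56 rpm).
Crank pin A relative to C: A = (d + r cosθ, r sinθ); lever angle φ = atan2(r sinθ, d + r cosθ).
Differentiating tanφ: φ̇ = rω(d cosθ + r)/(d² + r² + 2dr cosθ).
d² + r² + 2dr cosθ = |CA|² = 0.10099 m²;  d cosθ + r = -0.030333 m.
|ω_lever| = |0.1192·5.864·-0.030333| / 0.10099 = 0.20995 rad/s.

0.210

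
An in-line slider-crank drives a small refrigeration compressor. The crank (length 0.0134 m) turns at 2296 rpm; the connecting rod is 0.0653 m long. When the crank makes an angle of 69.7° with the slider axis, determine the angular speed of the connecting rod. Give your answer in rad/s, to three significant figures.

17.4

ω = 240.4 rad/s (converted from 2296 rpm).
The rod makes angle φ with the slider axis where L sinφ = r sinθ; differentiating, L cosφ·φ̇ = r ω cosθ.
L cosφ = √(L² − r² sin²θ) = 0.064079 m.
|ω_rod| = r ω |cosθ| / √(L² − r² sin²θ) = 0.0134·240.4·0.34694/0.064079 = 17.444 rad/s.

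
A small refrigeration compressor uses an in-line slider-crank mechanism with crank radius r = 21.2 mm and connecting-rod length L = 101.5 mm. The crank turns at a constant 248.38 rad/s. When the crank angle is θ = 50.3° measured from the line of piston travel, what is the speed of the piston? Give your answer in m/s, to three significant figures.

ω = 248.4 rad/s
For an in-line slider-crank, x = r cosθ + √(L² − r² sin²θ), so v = −rω sinθ·[1 + r cosθ/√(L² − r² sin²θ)].
With r = 0.0212 m, L = 0.1015 m, θ = 50.3°: √(L² − r² sin²θ) = 0.10018 m.
v = −0.0212·248.4·0.76940·[1 + 0.0212·0.63877/0.10018] = -4.599 m/s.
|v| = 4.599 m/s.

4.60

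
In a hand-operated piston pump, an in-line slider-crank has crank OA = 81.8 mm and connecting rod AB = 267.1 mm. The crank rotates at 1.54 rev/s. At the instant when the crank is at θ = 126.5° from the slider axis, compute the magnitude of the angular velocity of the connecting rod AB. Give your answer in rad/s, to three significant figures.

ω = 9.676 rad/s (converted from 1.54 rev/s).
The rod makes angle φ with the slider axis where L sinφ = r sinθ; differentiating, L cosφ·φ̇ = r ω cosθ.
L cosφ = √(L² − r² sin²θ) = 0.25888 m.
|ω_rod| = r ω |cosθ| / √(L² − r² sin²θ) = 0.0818·9.676·0.59482/0.25888 = 1.8186 rad/s.

1.82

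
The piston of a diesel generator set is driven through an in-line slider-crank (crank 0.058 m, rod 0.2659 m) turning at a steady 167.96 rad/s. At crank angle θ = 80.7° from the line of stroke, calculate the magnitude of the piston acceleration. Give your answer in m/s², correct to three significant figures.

ω = 168 rad/s
x(θ) = r cosθ + √(L² − r² sin²θ); with ω constant, a = ω²·d²x/dθ².
d²x/dθ² = −r cosθ − r²(cos2θ)/√u − r⁴ sin²2θ/(4u^{3/2}),  u = L² − r² sin²θ = 0.0674267 m².
Substituting r = 0.058 m, L = 0.2659 m, θ = 80.7°: d²x/dθ² = +0.002889 m.
a = ω²·d²x/dθ² = (168)²·(+0.002889) = +81.499 m/s²;  |a| = 81.499 m/s².

81.5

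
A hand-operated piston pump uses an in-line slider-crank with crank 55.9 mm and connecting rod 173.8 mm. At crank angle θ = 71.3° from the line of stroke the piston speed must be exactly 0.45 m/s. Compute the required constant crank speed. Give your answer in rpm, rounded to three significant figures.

73.2

For an in-line slider-crank, |v_piston| = rω|sinθ|·[1 + r cosθ/√(L² − r² sin²θ)].
With r = 0.0559 m, L = 0.1738 m, θ = 71.3°: the bracketed kinematic factor |dx/dθ| = 0.058682 m.
ω = v/|dx/dθ| = 0.45/0.058682 = 7.6685 rad/s.
N = 60ω/(2π) = 73.229 rpm.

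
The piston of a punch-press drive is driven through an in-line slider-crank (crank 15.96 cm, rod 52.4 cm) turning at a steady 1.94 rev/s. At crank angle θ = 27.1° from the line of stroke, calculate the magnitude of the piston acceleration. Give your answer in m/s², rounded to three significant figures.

25.5

ω = 2π·1.94 = 12.19 rad/s
x(θ) = r cosθ + √(L² − r² sin²θ); with ω constant, a = ω²·d²x/dθ².
d²x/dθ² = −r cosθ − r²(cos2θ)/√u − r⁴ sin²2θ/(4u^{3/2}),  u = L² − r² sin²θ = 0.26929 m².
Substituting r = 0.1596 m, L = 0.524 m, θ = 27.1°: d²x/dθ² = -0.17155 m.
a = ω²·d²x/dθ² = (12.19)²·(-0.17155) = -25.49 m/s²;  |a| = 25.49 m/s².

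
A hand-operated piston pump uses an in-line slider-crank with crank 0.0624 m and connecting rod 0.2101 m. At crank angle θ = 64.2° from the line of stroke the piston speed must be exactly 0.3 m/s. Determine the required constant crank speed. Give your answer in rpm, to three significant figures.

45.0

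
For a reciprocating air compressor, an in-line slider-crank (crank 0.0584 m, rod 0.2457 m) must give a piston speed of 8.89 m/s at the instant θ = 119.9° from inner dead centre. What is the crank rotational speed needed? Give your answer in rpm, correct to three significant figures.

1910

For an in-line slider-crank, |v_piston| = rω|sinθ|·[1 + r cosθ/√(L² − r² sin²θ)].
With r = 0.0584 m, L = 0.2457 m, θ = 119.9°: the bracketed kinematic factor |dx/dθ| = 0.044497 m.
ω = v/|dx/dθ| = 8.89/0.044497 = 199.79 rad/s.
N = 60ω/(2π) = 1907.9 rpm.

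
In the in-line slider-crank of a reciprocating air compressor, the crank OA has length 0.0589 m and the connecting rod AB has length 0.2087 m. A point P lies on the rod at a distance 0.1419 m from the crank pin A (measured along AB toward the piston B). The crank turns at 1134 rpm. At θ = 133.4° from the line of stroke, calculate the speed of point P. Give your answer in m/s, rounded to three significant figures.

4.66

ω = 118.8 rad/s.  Crank-pin speed |V_A| = rω = 6.9945 m/s, perpendicular to OA.
Rod angle: sinφ = −(r/L) sinθ ⇒ φ = -11.833°; ω_rod = −rω cosθ/√(L²−r²sin²θ) = +23.527 rad/s.
V_P = V_A + ω_rod × AP, with AP = 0.1419 m along the rod.
Components: V_Px = −rω sinθ − a·ω_rod·sinφ = -4.3974 m/s;  V_Py = rω cosθ + a·ω_rod·cosφ = -1.5382 m/s.
|V_P| = √(V_Px² + V_Py²) = 4.6587 m/s.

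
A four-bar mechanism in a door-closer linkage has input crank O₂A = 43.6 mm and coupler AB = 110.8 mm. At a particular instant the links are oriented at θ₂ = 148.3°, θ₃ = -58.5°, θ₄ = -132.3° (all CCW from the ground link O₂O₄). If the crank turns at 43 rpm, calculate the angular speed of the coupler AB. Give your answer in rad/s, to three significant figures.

ω₂ = 4.503 rad/s (from 43 rpm).
Differentiating the loop-closure r₂e^{iθ₂}+r₃e^{iθ₃}=r₁+r₄e^{iθ₄} gives r₂ω₂e^{iθ₂}+r₃ω₃e^{iθ₃}=r₄ω₄e^{iθ₄}.
Eliminating the other unknown: ω₃ = r₂ω₂ sin(θ₄−θ₂) / [r₃ sin(θ₃−θ₄)].
Numerator sine = +0.98294; denominator sine = +0.96029.
Result = 0.0436·4.503·(+0.98294) / (0.1108·(+0.96029)) = +1.8137 rad/s; magnitude 1.8137 rad/s.

1.81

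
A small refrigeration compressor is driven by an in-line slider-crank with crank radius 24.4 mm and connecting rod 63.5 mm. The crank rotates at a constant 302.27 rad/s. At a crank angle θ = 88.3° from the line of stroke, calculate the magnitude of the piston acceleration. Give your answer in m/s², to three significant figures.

860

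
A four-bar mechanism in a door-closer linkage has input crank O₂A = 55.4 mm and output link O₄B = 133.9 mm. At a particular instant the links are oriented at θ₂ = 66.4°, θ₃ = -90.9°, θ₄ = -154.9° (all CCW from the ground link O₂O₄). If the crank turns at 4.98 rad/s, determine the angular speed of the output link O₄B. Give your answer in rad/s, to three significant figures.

ω₂ = 4.98 rad/s
Differentiating the loop-closure r₂e^{iθ₂}+r₃e^{iθ₃}=r₁+r₄e^{iθ₄} gives r₂ω₂e^{iθ₂}+r₃ω₃e^{iθ₃}=r₄ω₄e^{iθ₄}.
Eliminating the other unknown: ω₄ = r₂ω₂ sin(θ₂−θ₃) / [r₄ sin(θ₄−θ₃)].
Numerator sine = +0.38591; denominator sine = -0.89879.
Result = 0.0554·4.98·(+0.38591) / (0.1339·(-0.89879)) = -0.88467 rad/s; magnitude 0.88467 rad/s.

0.885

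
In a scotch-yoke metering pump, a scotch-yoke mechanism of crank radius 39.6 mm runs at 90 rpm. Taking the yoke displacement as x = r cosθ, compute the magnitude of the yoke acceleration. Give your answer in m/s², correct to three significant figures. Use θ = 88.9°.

ω = 9.425 rad/s (from 90 rpm).
x = r cosθ ⇒ ẍ = −rω² cosθ (ω constant).
|a| = rω²|cosθ| = 0.0396·(9.425)²·|cos 88.9°| = 0.067528 m/s².

0.0675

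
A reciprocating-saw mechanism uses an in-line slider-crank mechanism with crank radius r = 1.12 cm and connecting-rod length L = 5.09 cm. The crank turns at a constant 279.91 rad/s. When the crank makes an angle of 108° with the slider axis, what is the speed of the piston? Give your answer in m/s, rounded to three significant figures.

2.77

ω = 279.9 rad/s
For an in-line slider-crank, x = r cosθ + √(L² − r² sin²θ), so v = −rω sinθ·[1 + r cosθ/√(L² − r² sin²θ)].
With r = 0.0112 m, L = 0.0509 m, θ = 108°: √(L² − r² sin²θ) = 0.049773 m.
v = −0.0112·279.9·0.95106·[1 + 0.0112·-0.30902/0.049773] = -2.7742 m/s.
|v| = 2.7742 m/s.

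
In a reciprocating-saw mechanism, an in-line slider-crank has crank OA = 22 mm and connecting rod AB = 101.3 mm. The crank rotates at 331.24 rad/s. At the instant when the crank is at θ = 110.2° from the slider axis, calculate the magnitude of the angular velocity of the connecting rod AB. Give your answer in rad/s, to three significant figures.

25.4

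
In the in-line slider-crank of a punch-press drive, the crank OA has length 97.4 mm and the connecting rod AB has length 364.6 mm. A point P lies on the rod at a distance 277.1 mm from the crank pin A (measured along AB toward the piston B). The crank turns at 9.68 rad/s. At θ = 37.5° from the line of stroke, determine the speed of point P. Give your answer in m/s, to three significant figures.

0.691

ω = 9.68 rad/s.  Crank-pin speed |V_A| = rω = 0.94283 m/s, perpendicular to OA.
Rod angle: sinφ = −(r/L) sinθ ⇒ φ = -9.359°; ω_rod = −rω cosθ/√(L²−r²sin²θ) = -2.0792 rad/s.
V_P = V_A + ω_rod × AP, with AP = 0.2771 m along the rod.
Components: V_Px = −rω sinθ − a·ω_rod·sinφ = -0.66766 m/s;  V_Py = rω cosθ + a·ω_rod·cosφ = +0.17951 m/s.
|V_P| = √(V_Px² + V_Py²) = 0.69137 m/s.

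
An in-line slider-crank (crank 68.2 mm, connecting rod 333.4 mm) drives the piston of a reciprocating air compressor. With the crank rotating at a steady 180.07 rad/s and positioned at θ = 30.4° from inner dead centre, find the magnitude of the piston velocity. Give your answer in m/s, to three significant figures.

ω = 180.1 rad/s
For an in-line slider-crank, x = r cosθ + √(L² − r² sin²θ), so v = −rω sinθ·[1 + r cosθ/√(L² − r² sin²θ)].
With r = 0.0682 m, L = 0.3334 m, θ = 30.4°: √(L² − r² sin²θ) = 0.33161 m.
v = −0.0682·180.1·0.50603·[1 + 0.0682·0.86251/0.33161] = -7.3169 m/s.
|v| = 7.3169 m/s.

7.32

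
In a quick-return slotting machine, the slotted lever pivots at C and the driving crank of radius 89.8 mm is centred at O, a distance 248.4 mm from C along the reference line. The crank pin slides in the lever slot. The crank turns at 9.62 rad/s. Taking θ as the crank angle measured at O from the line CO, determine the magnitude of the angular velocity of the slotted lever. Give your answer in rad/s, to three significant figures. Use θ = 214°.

3.06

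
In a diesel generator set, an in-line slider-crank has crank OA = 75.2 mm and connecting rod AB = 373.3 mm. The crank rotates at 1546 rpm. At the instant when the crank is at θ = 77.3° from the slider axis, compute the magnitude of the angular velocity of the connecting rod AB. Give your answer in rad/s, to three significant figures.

7.31

ω = 161.9 rad/s (converted from 1546 rpm).
The rod makes angle φ with the slider axis where L sinφ = r sinθ; differentiating, L cosφ·φ̇ = r ω cosθ.
L cosφ = √(L² − r² sin²θ) = 0.36602 m.
|ω_rod| = r ω |cosθ| / √(L² − r² sin²θ) = 0.0752·161.9·0.21985/0.36602 = 7.3126 rad/s.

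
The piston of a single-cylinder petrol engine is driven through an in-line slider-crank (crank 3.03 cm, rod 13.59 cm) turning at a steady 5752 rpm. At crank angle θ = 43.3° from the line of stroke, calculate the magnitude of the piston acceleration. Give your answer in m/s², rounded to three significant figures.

ω = 2π·5752/60 = 602.3 rad/s
x(θ) = r cosθ + √(L² − r² sin²θ); with ω constant, a = ω²·d²x/dθ².
d²x/dθ² = −r cosθ − r²(cos2θ)/√u − r⁴ sin²2θ/(4u^{3/2}),  u = L² − r² sin²θ = 0.018037 m².
Substituting r = 0.0303 m, L = 0.1359 m, θ = 43.3°: d²x/dθ² = -0.022544 m.
a = ω²·d²x/dθ² = (602.3)²·(-0.022544) = -8179.3 m/s²;  |a| = 8179.3 m/s².

8180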